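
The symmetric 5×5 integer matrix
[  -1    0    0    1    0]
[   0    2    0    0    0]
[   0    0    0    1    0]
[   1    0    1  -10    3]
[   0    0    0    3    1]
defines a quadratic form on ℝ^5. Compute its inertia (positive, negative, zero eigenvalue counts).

step 0: pivot -1 → sign −
step 1: pivot 2 → sign +
step 2: pivot -9 → sign −
step 3: pivot 1/9 → sign +
step 4: pivot 1 → sign +
signature = (3, 2, 0)

Answer: (3, 2, 0)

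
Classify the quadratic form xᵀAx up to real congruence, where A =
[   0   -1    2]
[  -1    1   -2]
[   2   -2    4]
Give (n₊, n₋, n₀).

step 0: pivot 1 → sign +
step 1: pivot -1 → sign −
step 2: row/col 2 already zero → sign 0
signature = (1, 1, 1)

Answer: (1, 1, 1)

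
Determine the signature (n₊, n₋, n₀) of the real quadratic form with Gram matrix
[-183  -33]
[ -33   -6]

Answer: (0, 2, 0)

Derivation:
step 0: pivot -183 → sign −
step 1: pivot -3/61 → sign −
signature = (0, 2, 0)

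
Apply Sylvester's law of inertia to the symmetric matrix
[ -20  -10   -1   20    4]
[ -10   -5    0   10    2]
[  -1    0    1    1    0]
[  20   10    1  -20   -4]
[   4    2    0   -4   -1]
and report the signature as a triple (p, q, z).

step 0: pivot -20 → sign −
step 1: pivot 21/20 → sign +
step 2: pivot -5/21 → sign −
step 3: pivot -1/5 → sign −
step 4: row/col 4 already zero → sign 0
signature = (1, 3, 1)

Answer: (1, 3, 1)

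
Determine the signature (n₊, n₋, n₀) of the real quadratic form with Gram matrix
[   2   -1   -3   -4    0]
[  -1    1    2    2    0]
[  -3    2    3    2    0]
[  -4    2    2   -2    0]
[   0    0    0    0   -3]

Answer: (2, 3, 0)

Derivation:
step 0: pivot 2 → sign +
step 1: pivot 1/2 → sign +
step 2: pivot -2 → sign −
step 3: pivot -2 → sign −
step 4: pivot -3 → sign −
signature = (2, 3, 0)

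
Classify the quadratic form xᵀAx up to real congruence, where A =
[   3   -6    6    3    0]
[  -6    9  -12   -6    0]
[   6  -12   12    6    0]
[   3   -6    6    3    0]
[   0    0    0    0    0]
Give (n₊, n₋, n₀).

Answer: (1, 1, 3)

Derivation:
step 0: pivot 3 → sign +
step 1: pivot -3 → sign −
step 2: row/col 2 already zero → sign 0
step 3: row/col 3 already zero → sign 0
step 4: row/col 4 already zero → sign 0
signature = (1, 1, 3)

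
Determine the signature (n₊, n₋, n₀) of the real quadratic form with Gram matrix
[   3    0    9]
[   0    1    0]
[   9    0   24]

step 0: pivot 3 → sign +
step 1: pivot 1 → sign +
step 2: pivot -3 → sign −
signature = (2, 1, 0)

Answer: (2, 1, 0)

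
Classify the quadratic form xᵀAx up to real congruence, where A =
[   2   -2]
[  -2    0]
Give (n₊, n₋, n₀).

step 0: pivot 2 → sign +
step 1: pivot -2 → sign −
signature = (1, 1, 0)

Answer: (1, 1, 0)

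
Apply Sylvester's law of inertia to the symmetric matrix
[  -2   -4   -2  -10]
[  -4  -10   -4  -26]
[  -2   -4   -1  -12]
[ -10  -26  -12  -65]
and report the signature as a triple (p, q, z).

Answer: (1, 3, 0)

Derivation:
step 0: pivot -2 → sign −
step 1: pivot -2 → sign −
step 2: pivot 1 → sign +
step 3: pivot -1 → sign −
signature = (1, 3, 0)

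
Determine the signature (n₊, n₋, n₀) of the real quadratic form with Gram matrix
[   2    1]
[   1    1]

step 0: pivot 2 → sign +
step 1: pivot 1/2 → sign +
signature = (2, 0, 0)

Answer: (2, 0, 0)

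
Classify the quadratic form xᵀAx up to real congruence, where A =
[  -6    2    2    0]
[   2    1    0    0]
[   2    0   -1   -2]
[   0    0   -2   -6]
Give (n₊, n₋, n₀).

Answer: (2, 2, 0)

Derivation:
step 0: pivot -6 → sign −
step 1: pivot 5/3 → sign +
step 2: pivot -3/5 → sign −
step 3: pivot 2/3 → sign +
signature = (2, 2, 0)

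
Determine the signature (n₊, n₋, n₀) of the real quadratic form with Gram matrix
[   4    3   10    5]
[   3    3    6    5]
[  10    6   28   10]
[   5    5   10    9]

step 0: pivot 4 → sign +
step 1: pivot 3/4 → sign +
step 2: pivot 2/3 → sign +
step 3: row/col 3 already zero → sign 0
signature = (3, 0, 1)

Answer: (3, 0, 1)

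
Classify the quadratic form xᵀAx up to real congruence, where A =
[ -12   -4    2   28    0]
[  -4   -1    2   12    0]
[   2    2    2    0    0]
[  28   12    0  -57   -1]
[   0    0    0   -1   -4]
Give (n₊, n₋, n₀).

step 0: pivot -12 → sign −
step 1: pivot 1/3 → sign +
step 2: pivot -3 → sign −
step 3: pivot -1 → sign −
step 4: pivot -3 → sign −
signature = (1, 4, 0)

Answer: (1, 4, 0)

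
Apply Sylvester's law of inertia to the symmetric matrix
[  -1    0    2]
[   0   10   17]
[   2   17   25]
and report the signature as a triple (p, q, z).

Answer: (2, 1, 0)

Derivation:
step 0: pivot -1 → sign −
step 1: pivot 10 → sign +
step 2: pivot 1/10 → sign +
signature = (2, 1, 0)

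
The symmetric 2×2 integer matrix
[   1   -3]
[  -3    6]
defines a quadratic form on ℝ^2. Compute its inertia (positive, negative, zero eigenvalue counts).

step 0: pivot 1 → sign +
step 1: pivot -3 → sign −
signature = (1, 1, 0)

Answer: (1, 1, 0)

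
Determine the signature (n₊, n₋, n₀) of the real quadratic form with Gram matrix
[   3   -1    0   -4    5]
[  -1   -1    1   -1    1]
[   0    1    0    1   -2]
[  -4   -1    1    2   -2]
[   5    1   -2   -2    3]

step 0: pivot 3 → sign +
step 1: pivot -4/3 → sign −
step 2: pivot 3/4 → sign +
step 3: row/col 3 already zero → sign 0
step 4: row/col 4 already zero → sign 0
signature = (2, 1, 2)

Answer: (2, 1, 2)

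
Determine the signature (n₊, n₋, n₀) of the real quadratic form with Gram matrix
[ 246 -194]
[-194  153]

step 0: pivot 246 → sign +
step 1: pivot 1/123 → sign +
signature = (2, 0, 0)

Answer: (2, 0, 0)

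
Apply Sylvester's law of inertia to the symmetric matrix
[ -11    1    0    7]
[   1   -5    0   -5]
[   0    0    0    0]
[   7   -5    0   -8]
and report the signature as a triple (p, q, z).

step 0: pivot -11 → sign −
step 1: pivot -54/11 → sign −
step 2: pivot 1/3 → sign +
step 3: row/col 3 already zero → sign 0
signature = (1, 2, 1)

Answer: (1, 2, 1)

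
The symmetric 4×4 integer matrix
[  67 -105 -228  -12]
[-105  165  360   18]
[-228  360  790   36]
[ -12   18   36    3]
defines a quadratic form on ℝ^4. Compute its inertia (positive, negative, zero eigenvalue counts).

step 0: pivot 67 → sign +
step 1: pivot 30/67 → sign +
step 2: pivot -2 → sign −
step 3: pivot -3/5 → sign −
signature = (2, 2, 0)

Answer: (2, 2, 0)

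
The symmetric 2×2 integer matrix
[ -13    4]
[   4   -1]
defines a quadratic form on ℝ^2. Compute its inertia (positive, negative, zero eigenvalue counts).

Answer: (1, 1, 0)

Derivation:
step 0: pivot -13 → sign −
step 1: pivot 3/13 → sign +
signature = (1, 1, 0)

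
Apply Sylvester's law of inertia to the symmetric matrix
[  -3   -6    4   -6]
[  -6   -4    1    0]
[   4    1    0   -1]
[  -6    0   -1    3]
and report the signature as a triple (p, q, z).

step 0: pivot -3 → sign −
step 1: pivot 8 → sign +
step 2: pivot -19/24 → sign −
step 3: pivot -3/19 → sign −
signature = (1, 3, 0)

Answer: (1, 3, 0)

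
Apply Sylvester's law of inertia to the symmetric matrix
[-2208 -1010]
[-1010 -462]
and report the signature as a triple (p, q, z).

step 0: pivot -2208 → sign −
step 1: pivot 1/552 → sign +
signature = (1, 1, 0)

Answer: (1, 1, 0)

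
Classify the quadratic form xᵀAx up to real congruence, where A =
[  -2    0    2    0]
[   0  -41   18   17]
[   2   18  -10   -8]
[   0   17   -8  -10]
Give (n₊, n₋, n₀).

Answer: (0, 3, 1)

Derivation:
step 0: pivot -2 → sign −
step 1: pivot -41 → sign −
step 2: pivot -4/41 → sign −
step 3: row/col 3 already zero → sign 0
signature = (0, 3, 1)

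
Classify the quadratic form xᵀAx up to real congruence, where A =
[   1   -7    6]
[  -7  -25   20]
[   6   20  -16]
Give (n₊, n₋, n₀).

Answer: (1, 2, 0)

Derivation:
step 0: pivot 1 → sign +
step 1: pivot -74 → sign −
step 2: pivot -2/37 → sign −
signature = (1, 2, 0)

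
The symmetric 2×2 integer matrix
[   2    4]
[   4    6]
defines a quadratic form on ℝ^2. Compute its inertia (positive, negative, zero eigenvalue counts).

step 0: pivot 2 → sign +
step 1: pivot -2 → sign −
signature = (1, 1, 0)

Answer: (1, 1, 0)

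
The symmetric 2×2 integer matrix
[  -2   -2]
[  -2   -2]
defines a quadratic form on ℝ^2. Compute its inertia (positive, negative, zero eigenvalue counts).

step 0: pivot -2 → sign −
step 1: row/col 1 already zero → sign 0
signature = (0, 1, 1)

Answer: (0, 1, 1)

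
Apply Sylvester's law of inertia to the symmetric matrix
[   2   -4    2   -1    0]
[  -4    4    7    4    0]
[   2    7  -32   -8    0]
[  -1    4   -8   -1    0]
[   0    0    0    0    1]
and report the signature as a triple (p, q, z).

step 0: pivot 2 → sign +
step 1: pivot -4 → sign −
step 2: pivot -15/4 → sign −
step 3: pivot 1/10 → sign +
step 4: pivot 1 → sign +
signature = (3, 2, 0)

Answer: (3, 2, 0)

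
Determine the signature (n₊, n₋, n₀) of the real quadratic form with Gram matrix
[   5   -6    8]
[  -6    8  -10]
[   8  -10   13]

step 0: pivot 5 → sign +
step 1: pivot 4/5 → sign +
step 2: row/col 2 already zero → sign 0
signature = (2, 0, 1)

Answer: (2, 0, 1)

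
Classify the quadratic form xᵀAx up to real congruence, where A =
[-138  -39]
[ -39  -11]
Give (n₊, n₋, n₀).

Answer: (1, 1, 0)

Derivation:
step 0: pivot -138 → sign −
step 1: pivot 1/46 → sign +
signature = (1, 1, 0)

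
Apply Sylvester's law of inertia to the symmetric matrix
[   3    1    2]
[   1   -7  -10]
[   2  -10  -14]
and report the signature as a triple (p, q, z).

step 0: pivot 3 → sign +
step 1: pivot -22/3 → sign −
step 2: pivot 2/11 → sign +
signature = (2, 1, 0)

Answer: (2, 1, 0)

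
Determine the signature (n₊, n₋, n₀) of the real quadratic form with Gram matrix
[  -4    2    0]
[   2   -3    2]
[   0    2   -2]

Answer: (0, 2, 1)

Derivation:
step 0: pivot -4 → sign −
step 1: pivot -2 → sign −
step 2: row/col 2 already zero → sign 0
signature = (0, 2, 1)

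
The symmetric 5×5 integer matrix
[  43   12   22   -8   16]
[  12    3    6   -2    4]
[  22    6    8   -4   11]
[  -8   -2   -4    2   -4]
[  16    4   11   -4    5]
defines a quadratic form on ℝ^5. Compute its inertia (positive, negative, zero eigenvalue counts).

step 0: pivot 43 → sign +
step 1: pivot -15/43 → sign −
step 2: pivot -16/5 → sign −
step 3: pivot 2/3 → sign +
step 4: pivot -3/16 → sign −
signature = (2, 3, 0)

Answer: (2, 3, 0)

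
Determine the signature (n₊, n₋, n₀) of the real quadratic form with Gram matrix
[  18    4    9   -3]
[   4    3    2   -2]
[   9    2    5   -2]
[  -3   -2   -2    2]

Answer: (4, 0, 0)

Derivation:
step 0: pivot 18 → sign +
step 1: pivot 19/9 → sign +
step 2: pivot 1/2 → sign +
step 3: pivot 3/19 → sign +
signature = (4, 0, 0)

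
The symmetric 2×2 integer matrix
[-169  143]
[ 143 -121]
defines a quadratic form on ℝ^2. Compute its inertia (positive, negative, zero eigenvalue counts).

Answer: (0, 1, 1)

Derivation:
step 0: pivot -169 → sign −
step 1: row/col 1 already zero → sign 0
signature = (0, 1, 1)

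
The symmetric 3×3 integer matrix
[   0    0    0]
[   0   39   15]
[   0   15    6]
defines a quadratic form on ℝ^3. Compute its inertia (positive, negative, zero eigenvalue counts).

Answer: (2, 0, 1)

Derivation:
step 0: pivot 39 → sign +
step 1: pivot 3/13 → sign +
step 2: row/col 2 already zero → sign 0
signature = (2, 0, 1)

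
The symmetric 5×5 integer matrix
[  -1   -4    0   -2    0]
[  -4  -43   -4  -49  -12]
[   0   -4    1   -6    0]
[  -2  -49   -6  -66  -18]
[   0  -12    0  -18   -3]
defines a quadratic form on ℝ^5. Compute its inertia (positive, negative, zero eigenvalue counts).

step 0: pivot -1 → sign −
step 1: pivot -27 → sign −
step 2: pivot 43/27 → sign +
step 3: pivot 11/43 → sign +
step 4: pivot 3/11 → sign +
signature = (3, 2, 0)

Answer: (3, 2, 0)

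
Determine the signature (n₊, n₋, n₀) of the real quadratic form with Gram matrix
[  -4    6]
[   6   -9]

Answer: (0, 1, 1)

Derivation:
step 0: pivot -4 → sign −
step 1: row/col 1 already zero → sign 0
signature = (0, 1, 1)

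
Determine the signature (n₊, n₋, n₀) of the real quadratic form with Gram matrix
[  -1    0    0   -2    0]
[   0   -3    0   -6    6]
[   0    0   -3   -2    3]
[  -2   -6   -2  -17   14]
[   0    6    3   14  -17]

Answer: (1, 4, 0)

Derivation:
step 0: pivot -1 → sign −
step 1: pivot -3 → sign −
step 2: pivot -3 → sign −
step 3: pivot 1/3 → sign +
step 4: pivot -2 → sign −
signature = (1, 4, 0)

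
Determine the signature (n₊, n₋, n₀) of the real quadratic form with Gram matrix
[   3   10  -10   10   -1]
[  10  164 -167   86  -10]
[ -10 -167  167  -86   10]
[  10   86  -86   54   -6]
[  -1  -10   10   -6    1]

Answer: (3, 2, 0)

Derivation:
step 0: pivot 3 → sign +
step 1: pivot 392/3 → sign +
step 2: pivot -1203/392 → sign −
step 3: pivot -34/401 → sign −
step 4: pivot 6/17 → sign +
signature = (3, 2, 0)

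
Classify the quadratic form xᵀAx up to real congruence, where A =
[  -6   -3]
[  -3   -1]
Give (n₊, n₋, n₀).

step 0: pivot -6 → sign −
step 1: pivot 1/2 → sign +
signature = (1, 1, 0)

Answer: (1, 1, 0)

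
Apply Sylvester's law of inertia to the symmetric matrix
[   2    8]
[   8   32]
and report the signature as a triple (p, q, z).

Answer: (1, 0, 1)

Derivation:
step 0: pivot 2 → sign +
step 1: row/col 1 already zero → sign 0
signature = (1, 0, 1)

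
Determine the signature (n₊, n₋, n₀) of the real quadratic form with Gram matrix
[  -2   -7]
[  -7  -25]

Answer: (0, 2, 0)

Derivation:
step 0: pivot -2 → sign −
step 1: pivot -1/2 → sign −
signature = (0, 2, 0)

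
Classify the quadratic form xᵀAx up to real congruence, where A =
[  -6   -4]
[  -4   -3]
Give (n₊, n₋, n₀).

Answer: (0, 2, 0)

Derivation:
step 0: pivot -6 → sign −
step 1: pivot -1/3 → sign −
signature = (0, 2, 0)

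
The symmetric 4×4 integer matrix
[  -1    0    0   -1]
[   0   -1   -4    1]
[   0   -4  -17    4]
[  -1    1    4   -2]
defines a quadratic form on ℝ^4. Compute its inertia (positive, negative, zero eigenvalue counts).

step 0: pivot -1 → sign −
step 1: pivot -1 → sign −
step 2: pivot -1 → sign −
step 3: row/col 3 already zero → sign 0
signature = (0, 3, 1)

Answer: (0, 3, 1)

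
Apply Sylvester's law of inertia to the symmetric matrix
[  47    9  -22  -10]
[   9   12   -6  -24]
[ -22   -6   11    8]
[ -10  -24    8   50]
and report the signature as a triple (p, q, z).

step 0: pivot 47 → sign +
step 1: pivot 483/47 → sign +
step 2: pivot 9/23 → sign +
step 3: pivot -2/7 → sign −
signature = (3, 1, 0)

Answer: (3, 1, 0)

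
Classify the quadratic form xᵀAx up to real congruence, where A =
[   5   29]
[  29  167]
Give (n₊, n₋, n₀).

Answer: (1, 1, 0)

Derivation:
step 0: pivot 5 → sign +
step 1: pivot -6/5 → sign −
signature = (1, 1, 0)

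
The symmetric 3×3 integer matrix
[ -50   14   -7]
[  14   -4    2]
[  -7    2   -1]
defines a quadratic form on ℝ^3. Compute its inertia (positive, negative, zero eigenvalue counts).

step 0: pivot -50 → sign −
step 1: pivot -2/25 → sign −
step 2: row/col 2 already zero → sign 0
signature = (0, 2, 1)

Answer: (0, 2, 1)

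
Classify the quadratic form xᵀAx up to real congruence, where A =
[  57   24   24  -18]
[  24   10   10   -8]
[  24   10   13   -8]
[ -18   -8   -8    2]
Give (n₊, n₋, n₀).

step 0: pivot 57 → sign +
step 1: pivot -2/19 → sign −
step 2: pivot 3 → sign +
step 3: pivot -2 → sign −
signature = (2, 2, 0)

Answer: (2, 2, 0)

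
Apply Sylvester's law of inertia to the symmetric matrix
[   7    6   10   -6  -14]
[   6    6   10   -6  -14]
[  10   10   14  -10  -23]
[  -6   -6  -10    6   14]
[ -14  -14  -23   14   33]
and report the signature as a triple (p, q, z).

step 0: pivot 7 → sign +
step 1: pivot 6/7 → sign +
step 2: pivot -8/3 → sign −
step 3: pivot 3/8 → sign +
step 4: row/col 4 already zero → sign 0
signature = (3, 1, 1)

Answer: (3, 1, 1)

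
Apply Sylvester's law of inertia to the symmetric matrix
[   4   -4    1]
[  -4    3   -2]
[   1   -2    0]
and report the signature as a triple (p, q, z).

Answer: (2, 1, 0)

Derivation:
step 0: pivot 4 → sign +
step 1: pivot -1 → sign −
step 2: pivot 3/4 → sign +
signature = (2, 1, 0)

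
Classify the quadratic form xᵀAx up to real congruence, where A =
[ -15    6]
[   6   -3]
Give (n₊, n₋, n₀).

Answer: (0, 2, 0)

Derivation:
step 0: pivot -15 → sign −
step 1: pivot -3/5 → sign −
signature = (0, 2, 0)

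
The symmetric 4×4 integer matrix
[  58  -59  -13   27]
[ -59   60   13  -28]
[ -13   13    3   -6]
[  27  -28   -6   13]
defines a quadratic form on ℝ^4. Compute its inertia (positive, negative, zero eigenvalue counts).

Answer: (3, 1, 0)

Derivation:
step 0: pivot 58 → sign +
step 1: pivot -1/58 → sign −
step 2: pivot 3 → sign +
step 3: pivot 2/3 → sign +
signature = (3, 1, 0)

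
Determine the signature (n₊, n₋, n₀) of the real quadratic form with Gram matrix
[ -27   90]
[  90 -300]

Answer: (0, 1, 1)

Derivation:
step 0: pivot -27 → sign −
step 1: row/col 1 already zero → sign 0
signature = (0, 1, 1)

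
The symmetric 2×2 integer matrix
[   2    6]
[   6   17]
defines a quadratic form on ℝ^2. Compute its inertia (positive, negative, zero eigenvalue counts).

Answer: (1, 1, 0)

Derivation:
step 0: pivot 2 → sign +
step 1: pivot -1 → sign −
signature = (1, 1, 0)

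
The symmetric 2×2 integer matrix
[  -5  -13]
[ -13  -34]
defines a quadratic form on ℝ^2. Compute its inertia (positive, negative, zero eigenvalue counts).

step 0: pivot -5 → sign −
step 1: pivot -1/5 → sign −
signature = (0, 2, 0)

Answer: (0, 2, 0)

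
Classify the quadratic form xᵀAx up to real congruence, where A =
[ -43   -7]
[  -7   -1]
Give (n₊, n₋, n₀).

Answer: (1, 1, 0)

Derivation:
step 0: pivot -43 → sign −
step 1: pivot 6/43 → sign +
signature = (1, 1, 0)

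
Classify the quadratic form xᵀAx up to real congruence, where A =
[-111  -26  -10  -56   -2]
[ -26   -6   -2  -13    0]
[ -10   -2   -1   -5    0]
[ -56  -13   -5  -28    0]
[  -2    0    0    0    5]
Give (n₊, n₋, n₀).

Answer: (3, 2, 0)

Derivation:
step 0: pivot -111 → sign −
step 1: pivot 10/111 → sign +
step 2: pivot -7/5 → sign −
step 3: pivot 3/14 → sign +
step 4: pivot 1 → sign +
signature = (3, 2, 0)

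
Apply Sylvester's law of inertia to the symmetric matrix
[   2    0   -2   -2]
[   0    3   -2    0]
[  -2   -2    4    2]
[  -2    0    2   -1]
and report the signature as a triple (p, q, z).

step 0: pivot 2 → sign +
step 1: pivot 3 → sign +
step 2: pivot 2/3 → sign +
step 3: pivot -3 → sign −
signature = (3, 1, 0)

Answer: (3, 1, 0)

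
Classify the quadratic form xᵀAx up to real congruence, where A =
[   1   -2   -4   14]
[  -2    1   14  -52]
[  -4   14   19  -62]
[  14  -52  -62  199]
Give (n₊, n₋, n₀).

Answer: (3, 1, 0)

Derivation:
step 0: pivot 1 → sign +
step 1: pivot -3 → sign −
step 2: pivot 15 → sign +
step 3: pivot 3/5 → sign +
signature = (3, 1, 0)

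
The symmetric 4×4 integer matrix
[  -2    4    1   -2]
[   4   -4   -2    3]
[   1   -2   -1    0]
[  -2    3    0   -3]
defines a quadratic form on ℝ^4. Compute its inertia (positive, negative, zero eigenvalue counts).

step 0: pivot -2 → sign −
step 1: pivot 4 → sign +
step 2: pivot -1/2 → sign −
step 3: pivot 3/4 → sign +
signature = (2, 2, 0)

Answer: (2, 2, 0)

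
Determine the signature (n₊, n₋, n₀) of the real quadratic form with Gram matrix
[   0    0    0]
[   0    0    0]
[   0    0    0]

Answer: (0, 0, 3)

Derivation:
step 0: row/col 0 already zero → sign 0
step 1: row/col 1 already zero → sign 0
step 2: row/col 2 already zero → sign 0
signature = (0, 0, 3)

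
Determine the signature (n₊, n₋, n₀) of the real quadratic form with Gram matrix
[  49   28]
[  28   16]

Answer: (1, 0, 1)

Derivation:
step 0: pivot 49 → sign +
step 1: row/col 1 already zero → sign 0
signature = (1, 0, 1)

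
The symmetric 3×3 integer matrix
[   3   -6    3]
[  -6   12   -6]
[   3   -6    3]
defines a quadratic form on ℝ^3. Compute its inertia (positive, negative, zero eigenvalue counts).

step 0: pivot 3 → sign +
step 1: row/col 1 already zero → sign 0
step 2: row/col 2 already zero → sign 0
signature = (1, 0, 2)

Answer: (1, 0, 2)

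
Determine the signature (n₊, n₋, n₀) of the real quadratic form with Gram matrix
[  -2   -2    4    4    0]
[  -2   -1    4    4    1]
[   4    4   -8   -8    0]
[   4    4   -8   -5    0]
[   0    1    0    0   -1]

Answer: (2, 2, 1)

Derivation:
step 0: pivot -2 → sign −
step 1: pivot 1 → sign +
step 2: pivot 3 → sign +
step 3: pivot -2 → sign −
step 4: row/col 4 already zero → sign 0
signature = (2, 2, 1)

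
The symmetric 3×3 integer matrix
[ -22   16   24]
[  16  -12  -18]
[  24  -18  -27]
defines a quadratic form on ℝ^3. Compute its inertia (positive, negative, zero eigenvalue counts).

Answer: (0, 2, 1)

Derivation:
step 0: pivot -22 → sign −
step 1: pivot -4/11 → sign −
step 2: row/col 2 already zero → sign 0
signature = (0, 2, 1)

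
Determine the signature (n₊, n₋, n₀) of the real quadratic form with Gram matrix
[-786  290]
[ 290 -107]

Answer: (0, 2, 0)

Derivation:
step 0: pivot -786 → sign −
step 1: pivot -1/393 → sign −
signature = (0, 2, 0)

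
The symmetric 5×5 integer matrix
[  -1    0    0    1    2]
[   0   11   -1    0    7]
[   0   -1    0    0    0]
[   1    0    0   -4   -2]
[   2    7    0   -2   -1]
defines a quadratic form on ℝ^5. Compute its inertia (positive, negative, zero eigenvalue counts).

Answer: (2, 3, 0)

Derivation:
step 0: pivot -1 → sign −
step 1: pivot 11 → sign +
step 2: pivot -1/11 → sign −
step 3: pivot -3 → sign −
step 4: pivot 3 → sign +
signature = (2, 3, 0)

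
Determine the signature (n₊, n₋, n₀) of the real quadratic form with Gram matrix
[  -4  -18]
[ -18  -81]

Answer: (0, 1, 1)

Derivation:
step 0: pivot -4 → sign −
step 1: row/col 1 already zero → sign 0
signature = (0, 1, 1)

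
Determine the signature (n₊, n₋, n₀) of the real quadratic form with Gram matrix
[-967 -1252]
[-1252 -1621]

step 0: pivot -967 → sign −
step 1: pivot -3/967 → sign −
signature = (0, 2, 0)

Answer: (0, 2, 0)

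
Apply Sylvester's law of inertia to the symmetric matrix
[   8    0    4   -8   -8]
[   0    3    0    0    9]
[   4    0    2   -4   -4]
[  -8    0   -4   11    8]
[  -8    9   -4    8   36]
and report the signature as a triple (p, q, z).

Answer: (4, 0, 1)

Derivation:
step 0: pivot 8 → sign +
step 1: pivot 3 → sign +
step 2: pivot 3 → sign +
step 3: pivot 1 → sign +
step 4: row/col 4 already zero → sign 0
signature = (4, 0, 1)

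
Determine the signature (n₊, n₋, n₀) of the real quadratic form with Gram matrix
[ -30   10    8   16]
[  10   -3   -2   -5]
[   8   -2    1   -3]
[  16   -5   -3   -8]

Answer: (2, 1, 1)

Derivation:
step 0: pivot -30 → sign −
step 1: pivot 1/3 → sign +
step 2: pivot 9/5 → sign +
step 3: row/col 3 already zero → sign 0
signature = (2, 1, 1)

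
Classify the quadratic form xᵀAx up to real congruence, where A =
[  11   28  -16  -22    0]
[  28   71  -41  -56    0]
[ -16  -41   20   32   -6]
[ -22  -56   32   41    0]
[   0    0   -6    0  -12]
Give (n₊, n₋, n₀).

step 0: pivot 11 → sign +
step 1: pivot -3/11 → sign −
step 2: pivot -3 → sign −
step 3: pivot -3 → sign −
step 4: row/col 4 already zero → sign 0
signature = (1, 3, 1)

Answer: (1, 3, 1)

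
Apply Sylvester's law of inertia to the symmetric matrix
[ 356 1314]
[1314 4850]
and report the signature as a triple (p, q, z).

Answer: (2, 0, 0)

Derivation:
step 0: pivot 356 → sign +
step 1: pivot 1/89 → sign +
signature = (2, 0, 0)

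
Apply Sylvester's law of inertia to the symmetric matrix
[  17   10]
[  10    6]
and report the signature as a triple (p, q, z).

step 0: pivot 17 → sign +
step 1: pivot 2/17 → sign +
signature = (2, 0, 0)

Answer: (2, 0, 0)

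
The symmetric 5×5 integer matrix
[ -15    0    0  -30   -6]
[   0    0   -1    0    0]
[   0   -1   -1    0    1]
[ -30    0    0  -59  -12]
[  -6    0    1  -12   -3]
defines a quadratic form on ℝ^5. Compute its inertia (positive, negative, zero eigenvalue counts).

Answer: (2, 3, 0)

Derivation:
step 0: pivot -15 → sign −
step 1: pivot -1 → sign −
step 2: pivot 1 → sign +
step 3: pivot 1 → sign +
step 4: pivot -3/5 → sign −
signature = (2, 3, 0)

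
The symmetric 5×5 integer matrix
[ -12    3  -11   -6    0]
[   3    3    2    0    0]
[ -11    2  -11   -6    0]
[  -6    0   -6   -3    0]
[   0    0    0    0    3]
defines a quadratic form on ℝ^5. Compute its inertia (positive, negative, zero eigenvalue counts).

Answer: (2, 2, 1)

Derivation:
step 0: pivot -12 → sign −
step 1: pivot 15/4 → sign +
step 2: pivot -16/15 → sign −
step 3: pivot 3 → sign +
step 4: row/col 4 already zero → sign 0
signature = (2, 2, 1)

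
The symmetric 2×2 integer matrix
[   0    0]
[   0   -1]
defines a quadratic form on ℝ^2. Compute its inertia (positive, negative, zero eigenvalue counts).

Answer: (0, 1, 1)

Derivation:
step 0: pivot -1 → sign −
step 1: row/col 1 already zero → sign 0
signature = (0, 1, 1)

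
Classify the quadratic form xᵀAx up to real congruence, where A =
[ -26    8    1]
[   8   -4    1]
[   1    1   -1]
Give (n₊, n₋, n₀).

step 0: pivot -26 → sign −
step 1: pivot -20/13 → sign −
step 2: pivot 3/20 → sign +
signature = (1, 2, 0)

Answer: (1, 2, 0)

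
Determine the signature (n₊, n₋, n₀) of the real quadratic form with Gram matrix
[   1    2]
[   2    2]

Answer: (1, 1, 0)

Derivation:
step 0: pivot 1 → sign +
step 1: pivot -2 → sign −
signature = (1, 1, 0)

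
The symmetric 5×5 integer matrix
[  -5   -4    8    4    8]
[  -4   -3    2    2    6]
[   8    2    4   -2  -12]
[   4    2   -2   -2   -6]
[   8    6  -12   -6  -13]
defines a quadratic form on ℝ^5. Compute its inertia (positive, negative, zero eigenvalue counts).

step 0: pivot -5 → sign −
step 1: pivot 1/5 → sign +
step 2: pivot -80 → sign −
step 3: pivot 1/20 → sign +
step 4: pivot -1 → sign −
signature = (2, 3, 0)

Answer: (2, 3, 0)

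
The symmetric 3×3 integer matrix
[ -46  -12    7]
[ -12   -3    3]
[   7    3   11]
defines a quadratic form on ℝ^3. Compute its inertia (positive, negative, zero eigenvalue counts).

Answer: (2, 1, 0)

Derivation:
step 0: pivot -46 → sign −
step 1: pivot 3/23 → sign +
step 2: pivot 3/2 → sign +
signature = (2, 1, 0)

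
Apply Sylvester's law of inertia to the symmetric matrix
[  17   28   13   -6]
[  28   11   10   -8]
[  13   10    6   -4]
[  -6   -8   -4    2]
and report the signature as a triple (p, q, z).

step 0: pivot 17 → sign +
step 1: pivot -597/17 → sign −
step 2: pivot -139/597 → sign −
step 3: pivot -2/139 → sign −
signature = (1, 3, 0)

Answer: (1, 3, 0)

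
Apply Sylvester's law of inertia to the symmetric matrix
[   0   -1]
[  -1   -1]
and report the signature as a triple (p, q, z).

Answer: (1, 1, 0)

Derivation:
step 0: pivot -1 → sign −
step 1: pivot 1 → sign +
signature = (1, 1, 0)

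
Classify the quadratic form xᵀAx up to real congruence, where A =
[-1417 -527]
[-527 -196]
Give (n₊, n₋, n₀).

Answer: (0, 2, 0)

Derivation:
step 0: pivot -1417 → sign −
step 1: pivot -3/1417 → sign −
signature = (0, 2, 0)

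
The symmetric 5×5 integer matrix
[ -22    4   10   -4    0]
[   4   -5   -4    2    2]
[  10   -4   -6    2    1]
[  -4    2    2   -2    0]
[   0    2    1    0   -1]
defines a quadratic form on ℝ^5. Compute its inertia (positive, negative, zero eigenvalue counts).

step 0: pivot -22 → sign −
step 1: pivot -47/11 → sign −
step 2: pivot -16/47 → sign −
step 3: pivot -1/4 → sign −
step 4: pivot 3/2 → sign +
signature = (1, 4, 0)

Answer: (1, 4, 0)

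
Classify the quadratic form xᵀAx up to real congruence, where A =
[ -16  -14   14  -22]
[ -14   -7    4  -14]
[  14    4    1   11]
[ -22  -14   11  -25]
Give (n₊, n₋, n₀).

Answer: (2, 1, 1)

Derivation:
step 0: pivot -16 → sign −
step 1: pivot 21/4 → sign +
step 2: pivot 2/7 → sign +
step 3: row/col 3 already zero → sign 0
signature = (2, 1, 1)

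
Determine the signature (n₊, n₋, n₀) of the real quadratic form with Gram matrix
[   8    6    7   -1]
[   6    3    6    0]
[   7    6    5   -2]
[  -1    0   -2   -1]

step 0: pivot 8 → sign +
step 1: pivot -3/2 → sign −
step 2: pivot -3/4 → sign −
step 3: row/col 3 already zero → sign 0
signature = (1, 2, 1)

Answer: (1, 2, 1)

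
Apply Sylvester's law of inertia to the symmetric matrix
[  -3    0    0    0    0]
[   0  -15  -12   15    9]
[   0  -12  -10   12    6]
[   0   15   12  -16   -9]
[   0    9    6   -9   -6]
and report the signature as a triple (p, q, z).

Answer: (1, 4, 0)

Derivation:
step 0: pivot -3 → sign −
step 1: pivot -15 → sign −
step 2: pivot -2/5 → sign −
step 3: pivot -1 → sign −
step 4: pivot 3 → sign +
signature = (1, 4, 0)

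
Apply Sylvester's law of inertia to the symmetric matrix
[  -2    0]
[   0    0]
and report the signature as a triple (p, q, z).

step 0: pivot -2 → sign −
step 1: row/col 1 already zero → sign 0
signature = (0, 1, 1)

Answer: (0, 1, 1)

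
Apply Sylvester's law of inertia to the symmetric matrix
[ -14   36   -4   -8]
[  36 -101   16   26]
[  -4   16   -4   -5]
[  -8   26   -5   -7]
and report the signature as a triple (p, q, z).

step 0: pivot -14 → sign −
step 1: pivot -59/7 → sign −
step 2: pivot 60/59 → sign +
step 3: pivot 3/20 → sign +
signature = (2, 2, 0)

Answer: (2, 2, 0)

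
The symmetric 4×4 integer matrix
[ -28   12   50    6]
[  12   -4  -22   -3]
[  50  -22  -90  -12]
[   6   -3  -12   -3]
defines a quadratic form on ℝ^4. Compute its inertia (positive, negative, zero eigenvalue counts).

Answer: (2, 2, 0)

Derivation:
step 0: pivot -28 → sign −
step 1: pivot 8/7 → sign +
step 2: pivot -1 → sign −
step 3: pivot 3/8 → sign +
signature = (2, 2, 0)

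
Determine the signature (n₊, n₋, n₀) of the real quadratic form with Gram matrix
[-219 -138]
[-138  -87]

step 0: pivot -219 → sign −
step 1: pivot -3/73 → sign −
signature = (0, 2, 0)

Answer: (0, 2, 0)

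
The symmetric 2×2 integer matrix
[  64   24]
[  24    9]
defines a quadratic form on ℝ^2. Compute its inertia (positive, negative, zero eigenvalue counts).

step 0: pivot 64 → sign +
step 1: row/col 1 already zero → sign 0
signature = (1, 0, 1)

Answer: (1, 0, 1)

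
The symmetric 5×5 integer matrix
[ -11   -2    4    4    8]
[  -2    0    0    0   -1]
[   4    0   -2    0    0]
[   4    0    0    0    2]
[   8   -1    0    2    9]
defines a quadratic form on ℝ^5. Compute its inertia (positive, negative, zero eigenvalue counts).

Answer: (2, 2, 1)

Derivation:
step 0: pivot -11 → sign −
step 1: pivot 4/11 → sign +
step 2: pivot -2 → sign −
step 3: pivot 1/4 → sign +
step 4: row/col 4 already zero → sign 0
signature = (2, 2, 1)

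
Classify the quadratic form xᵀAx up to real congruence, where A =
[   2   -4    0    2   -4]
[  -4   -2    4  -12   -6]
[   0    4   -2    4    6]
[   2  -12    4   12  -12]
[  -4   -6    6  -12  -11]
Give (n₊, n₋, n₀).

step 0: pivot 2 → sign +
step 1: pivot -10 → sign −
step 2: pivot -2/5 → sign −
step 3: pivot 18 → sign +
step 4: pivot 1/9 → sign +
signature = (3, 2, 0)

Answer: (3, 2, 0)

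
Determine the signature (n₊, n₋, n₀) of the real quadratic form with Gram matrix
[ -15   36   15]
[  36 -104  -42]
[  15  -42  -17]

Answer: (1, 2, 0)

Derivation:
step 0: pivot -15 → sign −
step 1: pivot -88/5 → sign −
step 2: pivot 1/22 → sign +
signature = (1, 2, 0)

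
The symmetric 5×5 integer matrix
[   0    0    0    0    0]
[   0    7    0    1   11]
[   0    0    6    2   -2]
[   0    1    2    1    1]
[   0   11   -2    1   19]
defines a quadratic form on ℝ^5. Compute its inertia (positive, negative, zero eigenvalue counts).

step 0: pivot 7 → sign +
step 1: pivot 6 → sign +
step 2: pivot 4/21 → sign +
step 3: pivot 1 → sign +
step 4: row/col 4 already zero → sign 0
signature = (4, 0, 1)

Answer: (4, 0, 1)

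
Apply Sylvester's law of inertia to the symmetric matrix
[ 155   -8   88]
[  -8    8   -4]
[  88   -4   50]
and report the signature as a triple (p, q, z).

step 0: pivot 155 → sign +
step 1: pivot 1176/155 → sign +
step 2: row/col 2 already zero → sign 0
signature = (2, 0, 1)

Answer: (2, 0, 1)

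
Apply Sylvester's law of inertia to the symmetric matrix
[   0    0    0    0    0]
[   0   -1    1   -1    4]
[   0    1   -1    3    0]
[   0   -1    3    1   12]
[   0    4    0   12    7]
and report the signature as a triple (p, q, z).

Answer: (1, 3, 1)

Derivation:
step 0: pivot -1 → sign −
step 1: pivot 2 → sign +
step 2: pivot -2 → sign −
step 3: pivot -1 → sign −
step 4: row/col 4 already zero → sign 0
signature = (1, 3, 1)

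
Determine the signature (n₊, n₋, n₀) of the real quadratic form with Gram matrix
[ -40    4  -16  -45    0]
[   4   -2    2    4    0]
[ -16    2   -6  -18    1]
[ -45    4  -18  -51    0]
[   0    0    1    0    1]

step 0: pivot -40 → sign −
step 1: pivot -8/5 → sign −
step 2: pivot 1/2 → sign +
step 3: pivot -1/4 → sign −
step 4: pivot -3/4 → sign −
signature = (1, 4, 0)

Answer: (1, 4, 0)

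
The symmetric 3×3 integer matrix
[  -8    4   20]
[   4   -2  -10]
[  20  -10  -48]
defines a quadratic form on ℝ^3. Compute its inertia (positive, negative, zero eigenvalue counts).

Answer: (1, 1, 1)

Derivation:
step 0: pivot -8 → sign −
step 1: pivot 2 → sign +
step 2: row/col 2 already zero → sign 0
signature = (1, 1, 1)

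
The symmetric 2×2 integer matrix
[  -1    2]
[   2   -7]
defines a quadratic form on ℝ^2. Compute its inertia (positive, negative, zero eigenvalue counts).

Answer: (0, 2, 0)

Derivation:
step 0: pivot -1 → sign −
step 1: pivot -3 → sign −
signature = (0, 2, 0)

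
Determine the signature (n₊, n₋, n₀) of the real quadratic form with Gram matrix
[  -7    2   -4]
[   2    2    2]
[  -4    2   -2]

step 0: pivot -7 → sign −
step 1: pivot 18/7 → sign +
step 2: row/col 2 already zero → sign 0
signature = (1, 1, 1)

Answer: (1, 1, 1)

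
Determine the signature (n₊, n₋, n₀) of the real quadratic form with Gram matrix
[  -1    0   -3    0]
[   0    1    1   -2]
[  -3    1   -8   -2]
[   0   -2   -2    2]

Answer: (1, 2, 1)

Derivation:
step 0: pivot -1 → sign −
step 1: pivot 1 → sign +
step 2: pivot -2 → sign −
step 3: row/col 3 already zero → sign 0
signature = (1, 2, 1)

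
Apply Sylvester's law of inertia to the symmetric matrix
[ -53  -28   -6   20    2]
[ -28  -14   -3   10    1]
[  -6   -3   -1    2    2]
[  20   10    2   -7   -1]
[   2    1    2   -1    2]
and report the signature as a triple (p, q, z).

step 0: pivot -53 → sign −
step 1: pivot 42/53 → sign +
step 2: pivot -5/14 → sign −
step 3: pivot 1/5 → sign +
step 4: pivot 6 → sign +
signature = (3, 2, 0)

Answer: (3, 2, 0)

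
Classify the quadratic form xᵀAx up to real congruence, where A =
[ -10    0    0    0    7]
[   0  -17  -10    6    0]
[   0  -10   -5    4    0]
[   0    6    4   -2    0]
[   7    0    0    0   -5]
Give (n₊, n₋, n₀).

step 0: pivot -10 → sign −
step 1: pivot -17 → sign −
step 2: pivot 15/17 → sign +
step 3: pivot -2/15 → sign −
step 4: pivot -1/10 → sign −
signature = (1, 4, 0)

Answer: (1, 4, 0)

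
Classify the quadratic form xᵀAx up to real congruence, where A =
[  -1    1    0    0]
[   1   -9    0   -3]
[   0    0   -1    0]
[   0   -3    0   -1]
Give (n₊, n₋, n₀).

step 0: pivot -1 → sign −
step 1: pivot -8 → sign −
step 2: pivot -1 → sign −
step 3: pivot 1/8 → sign +
signature = (1, 3, 0)

Answer: (1, 3, 0)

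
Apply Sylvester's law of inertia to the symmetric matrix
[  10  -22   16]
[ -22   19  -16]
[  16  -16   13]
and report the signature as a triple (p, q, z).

step 0: pivot 10 → sign +
step 1: pivot -147/5 → sign −
step 2: pivot -3/49 → sign −
signature = (1, 2, 0)

Answer: (1, 2, 0)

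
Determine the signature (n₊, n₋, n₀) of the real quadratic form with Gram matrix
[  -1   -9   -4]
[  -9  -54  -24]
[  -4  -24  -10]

step 0: pivot -1 → sign −
step 1: pivot 27 → sign +
step 2: pivot 2/3 → sign +
signature = (2, 1, 0)

Answer: (2, 1, 0)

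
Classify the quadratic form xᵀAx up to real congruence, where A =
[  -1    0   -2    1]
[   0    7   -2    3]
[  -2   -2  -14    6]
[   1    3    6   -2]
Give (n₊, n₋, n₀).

Answer: (1, 3, 0)

Derivation:
step 0: pivot -1 → sign −
step 1: pivot 7 → sign +
step 2: pivot -74/7 → sign −
step 3: pivot -2/37 → sign −
signature = (1, 3, 0)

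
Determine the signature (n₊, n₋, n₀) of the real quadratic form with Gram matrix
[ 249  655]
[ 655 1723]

Answer: (2, 0, 0)

Derivation:
step 0: pivot 249 → sign +
step 1: pivot 2/249 → sign +
signature = (2, 0, 0)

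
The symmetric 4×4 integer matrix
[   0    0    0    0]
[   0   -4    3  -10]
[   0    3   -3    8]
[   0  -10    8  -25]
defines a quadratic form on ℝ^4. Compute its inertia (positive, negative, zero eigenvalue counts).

step 0: pivot -4 → sign −
step 1: pivot -3/4 → sign −
step 2: pivot 1/3 → sign +
step 3: row/col 3 already zero → sign 0
signature = (1, 2, 1)

Answer: (1, 2, 1)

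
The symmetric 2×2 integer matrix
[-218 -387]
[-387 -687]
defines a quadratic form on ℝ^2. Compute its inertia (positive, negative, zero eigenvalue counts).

step 0: pivot -218 → sign −
step 1: pivot 3/218 → sign +
signature = (1, 1, 0)

Answer: (1, 1, 0)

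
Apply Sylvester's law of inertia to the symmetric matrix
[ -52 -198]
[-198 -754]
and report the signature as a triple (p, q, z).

Answer: (0, 2, 0)

Derivation:
step 0: pivot -52 → sign −
step 1: pivot -1/13 → sign −
signature = (0, 2, 0)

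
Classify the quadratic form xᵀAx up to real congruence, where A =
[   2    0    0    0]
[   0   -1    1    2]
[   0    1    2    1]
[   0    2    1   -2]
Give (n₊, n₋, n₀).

step 0: pivot 2 → sign +
step 1: pivot -1 → sign −
step 2: pivot 3 → sign +
step 3: pivot -1 → sign −
signature = (2, 2, 0)

Answer: (2, 2, 0)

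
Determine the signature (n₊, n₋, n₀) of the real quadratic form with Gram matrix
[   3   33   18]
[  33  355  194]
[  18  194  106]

Answer: (1, 1, 1)

Derivation:
step 0: pivot 3 → sign +
step 1: pivot -8 → sign −
step 2: row/col 2 already zero → sign 0
signature = (1, 1, 1)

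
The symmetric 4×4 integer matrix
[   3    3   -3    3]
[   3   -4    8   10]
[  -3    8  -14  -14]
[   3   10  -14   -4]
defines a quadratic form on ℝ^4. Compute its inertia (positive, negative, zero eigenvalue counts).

step 0: pivot 3 → sign +
step 1: pivot -7 → sign −
step 2: pivot 2/7 → sign +
step 3: row/col 3 already zero → sign 0
signature = (2, 1, 1)

Answer: (2, 1, 1)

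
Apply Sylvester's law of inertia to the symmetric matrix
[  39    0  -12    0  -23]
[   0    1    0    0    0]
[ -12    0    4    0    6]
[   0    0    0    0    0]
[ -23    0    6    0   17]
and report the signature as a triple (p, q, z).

Answer: (3, 1, 1)

Derivation:
step 0: pivot 39 → sign +
step 1: pivot 1 → sign +
step 2: pivot 4/13 → sign +
step 3: pivot -1/3 → sign −
step 4: row/col 4 already zero → sign 0
signature = (3, 1, 1)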